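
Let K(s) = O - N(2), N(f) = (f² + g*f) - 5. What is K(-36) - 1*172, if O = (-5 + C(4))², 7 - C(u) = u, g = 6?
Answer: -179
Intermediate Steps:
C(u) = 7 - u
N(f) = -5 + f² + 6*f (N(f) = (f² + 6*f) - 5 = -5 + f² + 6*f)
O = 4 (O = (-5 + (7 - 1*4))² = (-5 + (7 - 4))² = (-5 + 3)² = (-2)² = 4)
K(s) = -7 (K(s) = 4 - (-5 + 2² + 6*2) = 4 - (-5 + 4 + 12) = 4 - 1*11 = 4 - 11 = -7)
K(-36) - 1*172 = -7 - 1*172 = -7 - 172 = -179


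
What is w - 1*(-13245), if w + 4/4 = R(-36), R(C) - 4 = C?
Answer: 13212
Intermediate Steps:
R(C) = 4 + C
w = -33 (w = -1 + (4 - 36) = -1 - 32 = -33)
w - 1*(-13245) = -33 - 1*(-13245) = -33 + 13245 = 13212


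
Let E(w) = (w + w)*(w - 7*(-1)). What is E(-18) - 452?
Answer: -56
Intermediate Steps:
E(w) = 2*w*(7 + w) (E(w) = (2*w)*(w + 7) = (2*w)*(7 + w) = 2*w*(7 + w))
E(-18) - 452 = 2*(-18)*(7 - 18) - 452 = 2*(-18)*(-11) - 452 = 396 - 452 = -56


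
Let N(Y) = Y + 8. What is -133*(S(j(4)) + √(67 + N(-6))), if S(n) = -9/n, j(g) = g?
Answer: 1197/4 - 133*√69 ≈ -805.53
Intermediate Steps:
N(Y) = 8 + Y
-133*(S(j(4)) + √(67 + N(-6))) = -133*(-9/4 + √(67 + (8 - 6))) = -133*(-9*¼ + √(67 + 2)) = -133*(-9/4 + √69) = 1197/4 - 133*√69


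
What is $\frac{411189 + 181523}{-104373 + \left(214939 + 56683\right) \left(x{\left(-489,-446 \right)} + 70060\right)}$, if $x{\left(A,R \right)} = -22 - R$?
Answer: $\frac{592712}{19144900675} \approx 3.0959 \cdot 10^{-5}$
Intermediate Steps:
$\frac{411189 + 181523}{-104373 + \left(214939 + 56683\right) \left(x{\left(-489,-446 \right)} + 70060\right)} = \frac{411189 + 181523}{-104373 + \left(214939 + 56683\right) \left(\left(-22 - -446\right) + 70060\right)} = \frac{592712}{-104373 + 271622 \left(\left(-22 + 446\right) + 70060\right)} = \frac{592712}{-104373 + 271622 \left(424 + 70060\right)} = \frac{592712}{-104373 + 271622 \cdot 70484} = \frac{592712}{-104373 + 19145005048} = \frac{592712}{19144900675}$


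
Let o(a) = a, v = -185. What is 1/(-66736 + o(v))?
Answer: -1/66921 ≈ -1.4943e-5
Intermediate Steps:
1/(-66736 + o(v)) = 1/(-66736 - 185) = 1/(-66921) = -1/66921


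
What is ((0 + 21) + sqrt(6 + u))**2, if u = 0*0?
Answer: (21 + sqrt(6))**2 ≈ 549.88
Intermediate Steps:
u = 0
((0 + 21) + sqrt(6 + u))**2 = ((0 + 21) + sqrt(6 + 0))**2 = (21 + sqrt(6))**2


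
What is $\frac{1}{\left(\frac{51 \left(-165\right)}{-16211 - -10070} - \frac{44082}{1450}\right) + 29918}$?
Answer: $\frac{1484075}{44357471548} \approx 3.3457 \cdot 10^{-5}$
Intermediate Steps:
$\frac{1}{\left(\frac{51 \left(-165\right)}{-16211 - -10070} - \frac{44082}{1450}\right) + 29918} = \frac{1}{\left(- \frac{8415}{-16211 + 10070} - \frac{22041}{725}\right) + 29918} = \frac{1}{\left(- \frac{8415}{-6141} - \frac{22041}{725}\right) + 29918} = \frac{1}{\left(\left(-8415\right) \left(- \frac{1}{6141}\right) - \frac{22041}{725}\right) + 29918} = \frac{1}{\left(\frac{2805}{2047} - \frac{22041}{725}\right) + 29918} = \frac{1}{- \frac{43084302}{1484075} + 29918} = \frac{1}{\frac{44357471548}{1484075}} = \frac{1484075}{44357471548}$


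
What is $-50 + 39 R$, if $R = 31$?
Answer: $1159$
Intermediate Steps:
$-50 + 39 R = -50 + 39 \cdot 31 = -50 + 1209 = 1159$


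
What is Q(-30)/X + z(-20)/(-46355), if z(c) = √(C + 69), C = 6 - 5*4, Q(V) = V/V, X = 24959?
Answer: 1/24959 - √55/46355 ≈ -0.00011992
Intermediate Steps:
Q(V) = 1
C = -14 (C = 6 - 20 = -14)
z(c) = √55 (z(c) = √(-14 + 69) = √55)
Q(-30)/X + z(-20)/(-46355) = 1/24959 + √55/(-46355) = 1*(1/24959) + √55*(-1/46355) = 1/24959 - √55/46355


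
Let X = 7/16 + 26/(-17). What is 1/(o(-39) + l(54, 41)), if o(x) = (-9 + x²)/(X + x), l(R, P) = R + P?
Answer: 3635/208237 ≈ 0.017456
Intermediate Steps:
X = -297/272 (X = 7*(1/16) + 26*(-1/17) = 7/16 - 26/17 = -297/272 ≈ -1.0919)
l(R, P) = P + R
o(x) = (-9 + x²)/(-297/272 + x)
1/(o(-39) + l(54, 41)) = 1/(272*(-9 + (-39)²)/(-297 + 272*(-39)) + (41 + 54)) = 1/(272*(-9 + 1521)/(-297 - 10608) + 95) = 1/(272*1512/(-10905) + 95) = 1/(272*(-1/10905)*1512 + 95) = 1/(-137088/3635 + 95) = 1/(208237/3635) = 3635/208237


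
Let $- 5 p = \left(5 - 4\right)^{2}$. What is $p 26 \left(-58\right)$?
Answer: $\frac{1508}{5} \approx 301.6$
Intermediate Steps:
$p = - \frac{1}{5}$ ($p = - \frac{\left(5 - 4\right)^{2}}{5} = - \frac{1^{2}}{5} = \left(- \frac{1}{5}\right) 1 = - \frac{1}{5} \approx -0.2$)
$p 26 \left(-58\right) = \left(- \frac{1}{5}\right) 26 \left(-58\right) = \left(- \frac{26}{5}\right) \left(-58\right) = \frac{1508}{5}$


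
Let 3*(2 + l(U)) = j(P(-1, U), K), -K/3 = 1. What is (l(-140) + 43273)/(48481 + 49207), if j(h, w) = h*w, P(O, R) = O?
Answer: 5409/12211 ≈ 0.44296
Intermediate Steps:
K = -3 (K = -3*1 = -3)
l(U) = -1 (l(U) = -2 + (-1*(-3))/3 = -2 + (⅓)*3 = -2 + 1 = -1)
(l(-140) + 43273)/(48481 + 49207) = (-1 + 43273)/(48481 + 49207) = 43272/97688 = 43272*(1/97688) = 5409/12211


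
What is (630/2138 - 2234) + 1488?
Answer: -797159/1069 ≈ -745.71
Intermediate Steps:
(630/2138 - 2234) + 1488 = (630*(1/2138) - 2234) + 1488 = (315/1069 - 2234) + 1488 = -2387831/1069 + 1488 = -797159/1069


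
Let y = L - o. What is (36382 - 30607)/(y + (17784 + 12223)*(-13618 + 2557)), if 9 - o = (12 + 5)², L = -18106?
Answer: -175/10058341 ≈ -1.7399e-5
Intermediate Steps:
o = -280 (o = 9 - (12 + 5)² = 9 - 1*17² = 9 - 1*289 = 9 - 289 = -280)
y = -17826 (y = -18106 - 1*(-280) = -18106 + 280 = -17826)
(36382 - 30607)/(y + (17784 + 12223)*(-13618 + 2557)) = (36382 - 30607)/(-17826 + (17784 + 12223)*(-13618 + 2557)) = 5775/(-17826 + 30007*(-11061)) = 5775/(-17826 - 331907427) = 5775/(-331925253) = 5775*(-1/331925253) = -175/10058341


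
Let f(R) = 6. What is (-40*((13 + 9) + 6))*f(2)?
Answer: -6720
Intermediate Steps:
(-40*((13 + 9) + 6))*f(2) = -40*((13 + 9) + 6)*6 = -40*(22 + 6)*6 = -40*28*6 = -1120*6 = -6720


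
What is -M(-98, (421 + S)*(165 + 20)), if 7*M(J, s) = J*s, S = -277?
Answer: 372960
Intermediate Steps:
M(J, s) = J*s/7 (M(J, s) = (J*s)/7 = J*s/7)
-M(-98, (421 + S)*(165 + 20)) = -(-98)*(421 - 277)*(165 + 20)/7 = -(-98)*144*185/7 = -(-98)*26640/7 = -1*(-372960) = 372960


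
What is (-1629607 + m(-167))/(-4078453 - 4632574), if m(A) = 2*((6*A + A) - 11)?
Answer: 1631967/8711027 ≈ 0.18735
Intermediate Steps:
m(A) = -22 + 14*A (m(A) = 2*(7*A - 11) = 2*(-11 + 7*A) = -22 + 14*A)
(-1629607 + m(-167))/(-4078453 - 4632574) = (-1629607 + (-22 + 14*(-167)))/(-4078453 - 4632574) = (-1629607 + (-22 - 2338))/(-8711027) = (-1629607 - 2360)*(-1/8711027) = -1631967*(-1/8711027) = 1631967/8711027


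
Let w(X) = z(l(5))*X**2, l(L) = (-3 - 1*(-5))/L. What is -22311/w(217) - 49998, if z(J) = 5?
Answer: -11771801421/235445 ≈ -49998.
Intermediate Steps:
l(L) = 2/L (l(L) = (-3 + 5)/L = 2/L)
w(X) = 5*X**2
-22311/w(217) - 49998 = -22311/(5*217**2) - 49998 = -22311/(5*47089) - 49998 = -22311/235445 - 49998 = -11771801421/235445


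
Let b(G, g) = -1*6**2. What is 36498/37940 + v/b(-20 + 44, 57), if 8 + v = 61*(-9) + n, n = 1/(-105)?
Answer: 4208788/256095 ≈ 16.434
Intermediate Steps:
b(G, g) = -36 (b(G, g) = -1*36 = -36)
n = -1/105 ≈ -0.0095238
v = -58486/105 (v = -8 + (61*(-9) - 1/105) = -8 + (-549 - 1/105) = -8 - 57646/105 = -58486/105 ≈ -557.01)
36498/37940 + v/b(-20 + 44, 57) = 36498/37940 - 58486/105/(-36) = 36498*(1/37940) - 58486/105*(-1/36) = 2607/2710 + 29243/1890 = 4208788/256095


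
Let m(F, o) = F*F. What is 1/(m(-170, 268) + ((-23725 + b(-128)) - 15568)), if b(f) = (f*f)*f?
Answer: -1/2107545 ≈ -4.7449e-7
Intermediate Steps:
m(F, o) = F**2
b(f) = f**3 (b(f) = f**2*f = f**3)
1/(m(-170, 268) + ((-23725 + b(-128)) - 15568)) = 1/((-170)**2 + ((-23725 + (-128)**3) - 15568)) = 1/(28900 + ((-23725 - 2097152) - 15568)) = 1/(28900 + (-2120877 - 15568)) = 1/(28900 - 2136445) = 1/(-2107545) = -1/2107545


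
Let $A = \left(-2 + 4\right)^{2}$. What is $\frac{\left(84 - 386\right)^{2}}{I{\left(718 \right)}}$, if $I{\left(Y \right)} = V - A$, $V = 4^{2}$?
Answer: $\frac{22801}{3} \approx 7600.3$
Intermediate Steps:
$V = 16$
$A = 4$ ($A = 2^{2} = 4$)
$I{\left(Y \right)} = 12$ ($I{\left(Y \right)} = 16 - 4 = 12$)
$\frac{\left(84 - 386\right)^{2}}{I{\left(718 \right)}} = \frac{\left(84 - 386\right)^{2}}{12} = \left(-302\right)^{2} \cdot \frac{1}{12} = 91204 \cdot \frac{1}{12} = \frac{22801}{3}$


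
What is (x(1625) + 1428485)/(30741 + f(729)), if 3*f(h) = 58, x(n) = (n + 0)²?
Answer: 12207330/92281 ≈ 132.28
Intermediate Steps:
x(n) = n²
f(h) = 58/3 (f(h) = (⅓)*58 = 58/3)
(x(1625) + 1428485)/(30741 + f(729)) = (1625² + 1428485)/(30741 + 58/3) = (2640625 + 1428485)/(92281/3) = 4069110*(3/92281) = 12207330/92281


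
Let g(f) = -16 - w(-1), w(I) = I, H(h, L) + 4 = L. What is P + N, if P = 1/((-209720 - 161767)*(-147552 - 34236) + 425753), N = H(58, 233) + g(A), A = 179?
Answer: 14451913164927/67532304509 ≈ 214.00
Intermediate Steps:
H(h, L) = -4 + L
g(f) = -15 (g(f) = -16 - 1*(-1) = -16 + 1 = -15)
N = 214 (N = (-4 + 233) - 15 = 229 - 15 = 214)
P = 1/67532304509 (P = 1/(-371487*(-181788) + 425753) = 1/(67531878756 + 425753) = 1/67532304509 ≈ 1.4808e-11)
P + N = 1/67532304509 + 214 = 14451913164927/67532304509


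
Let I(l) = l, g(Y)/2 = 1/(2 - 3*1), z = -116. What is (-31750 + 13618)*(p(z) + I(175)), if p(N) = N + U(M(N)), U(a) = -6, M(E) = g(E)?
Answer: -960996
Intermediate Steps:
g(Y) = -2 (g(Y) = 2/(2 - 3*1) = 2/(2 - 3) = 2/(-1) = 2*(-1) = -2)
M(E) = -2
p(N) = -6 + N (p(N) = N - 6 = -6 + N)
(-31750 + 13618)*(p(z) + I(175)) = (-31750 + 13618)*((-6 - 116) + 175) = -18132*(-122 + 175) = -18132*53 = -960996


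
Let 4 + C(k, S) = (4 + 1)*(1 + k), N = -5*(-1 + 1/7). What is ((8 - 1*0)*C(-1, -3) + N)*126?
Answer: -3492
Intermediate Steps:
N = 30/7 (N = -5*(-1 + ⅐) = -5*(-6/7) = 30/7 ≈ 4.2857)
C(k, S) = 1 + 5*k (C(k, S) = -4 + (4 + 1)*(1 + k) = -4 + 5*(1 + k) = -4 + (5 + 5*k) = 1 + 5*k)
((8 - 1*0)*C(-1, -3) + N)*126 = ((8 - 1*0)*(1 + 5*(-1)) + 30/7)*126 = ((8 + 0)*(1 - 5) + 30/7)*126 = (8*(-4) + 30/7)*126 = (-32 + 30/7)*126 = -194/7*126 = -3492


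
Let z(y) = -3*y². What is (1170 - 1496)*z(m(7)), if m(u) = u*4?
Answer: 766752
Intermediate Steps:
m(u) = 4*u
(1170 - 1496)*z(m(7)) = (1170 - 1496)*(-3*(4*7)²) = -(-978)*28² = -(-978)*784 = -326*(-2352) = 766752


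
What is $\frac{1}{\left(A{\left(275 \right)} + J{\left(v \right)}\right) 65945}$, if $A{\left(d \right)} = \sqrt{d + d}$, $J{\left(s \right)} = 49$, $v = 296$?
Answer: $\frac{49}{122064195} - \frac{\sqrt{22}}{24412839} \approx 2.093 \cdot 10^{-7}$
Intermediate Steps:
$A{\left(d \right)} = \sqrt{2} \sqrt{d}$ ($A{\left(d \right)} = \sqrt{2 d} = \sqrt{2} \sqrt{d}$)
$\frac{1}{\left(A{\left(275 \right)} + J{\left(v \right)}\right) 65945} = \frac{1}{\left(\sqrt{2} \sqrt{275} + 49\right) 65945} = \frac{1}{\sqrt{2} \cdot 5 \sqrt{11} + 49} \cdot \frac{1}{65945} = \frac{1}{5 \sqrt{22} + 49} \cdot \frac{1}{65945} = \frac{1}{49 + 5 \sqrt{22}} \cdot \frac{1}{65945} = \frac{1}{65945 \left(49 + 5 \sqrt{22}\right)}$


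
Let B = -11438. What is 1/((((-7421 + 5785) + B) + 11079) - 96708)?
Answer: -1/98703 ≈ -1.0131e-5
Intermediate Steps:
1/((((-7421 + 5785) + B) + 11079) - 96708) = 1/((((-7421 + 5785) - 11438) + 11079) - 96708) = 1/(((-1636 - 11438) + 11079) - 96708) = 1/((-13074 + 11079) - 96708) = 1/(-1995 - 96708) = 1/(-98703) = -1/98703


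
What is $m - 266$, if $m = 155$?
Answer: $-111$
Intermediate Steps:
$m - 266 = 155 - 266 = -111$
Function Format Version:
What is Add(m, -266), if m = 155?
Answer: -111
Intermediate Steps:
Add(m, -266) = Add(155, -266) = -111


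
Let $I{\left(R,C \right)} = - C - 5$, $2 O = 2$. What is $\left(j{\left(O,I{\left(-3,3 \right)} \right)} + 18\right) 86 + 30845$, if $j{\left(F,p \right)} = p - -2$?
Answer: $31877$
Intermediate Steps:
$O = 1$ ($O = \frac{1}{2} \cdot 2 = 1$)
$I{\left(R,C \right)} = -5 - C$
$j{\left(F,p \right)} = 2 + p$ ($j{\left(F,p \right)} = p + 2 = 2 + p$)
$\left(j{\left(O,I{\left(-3,3 \right)} \right)} + 18\right) 86 + 30845 = \left(\left(2 - 8\right) + 18\right) 86 + 30845 = \left(-6 + 18\right) 86 + 30845 = 12 \cdot 86 + 30845 = 1032 + 30845 = 31877$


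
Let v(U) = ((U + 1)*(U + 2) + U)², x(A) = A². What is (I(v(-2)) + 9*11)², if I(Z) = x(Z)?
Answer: 13225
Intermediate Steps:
v(U) = (U + (1 + U)*(2 + U))² (v(U) = ((1 + U)*(2 + U) + U)² = (U + (1 + U)*(2 + U))²)
I(Z) = Z²
(I(v(-2)) + 9*11)² = (((2 + (-2)² + 4*(-2))²)² + 9*11)² = (((2 + 4 - 8)²)² + 99)² = (((-2)²)² + 99)² = (4² + 99)² = (16 + 99)² = 115² = 13225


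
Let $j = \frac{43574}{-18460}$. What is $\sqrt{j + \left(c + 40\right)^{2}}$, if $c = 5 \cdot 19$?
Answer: $\frac{\sqrt{1552439508490}}{9230} \approx 134.99$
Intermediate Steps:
$c = 95$
$j = - \frac{21787}{9230}$ ($j = 43574 \left(- \frac{1}{18460}\right) = - \frac{21787}{9230} \approx -2.3605$)
$\sqrt{j + \left(c + 40\right)^{2}} = \sqrt{- \frac{21787}{9230} + \left(95 + 40\right)^{2}} = \sqrt{- \frac{21787}{9230} + 135^{2}} = \sqrt{- \frac{21787}{9230} + 18225} = \sqrt{\frac{168194963}{9230}} = \frac{\sqrt{1552439508490}}{9230}$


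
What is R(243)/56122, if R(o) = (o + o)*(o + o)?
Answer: 118098/28061 ≈ 4.2086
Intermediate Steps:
R(o) = 4*o² (R(o) = (2*o)*(2*o) = 4*o²)
R(243)/56122 = (4*243²)/56122 = (4*59049)*(1/56122) = 236196*(1/56122) = 118098/28061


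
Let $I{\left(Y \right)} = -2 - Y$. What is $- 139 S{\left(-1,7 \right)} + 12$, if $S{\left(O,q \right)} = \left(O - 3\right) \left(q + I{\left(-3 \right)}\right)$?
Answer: $4460$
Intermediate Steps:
$S{\left(O,q \right)} = \left(1 + q\right) \left(-3 + O\right)$ ($S{\left(O,q \right)} = \left(O - 3\right) \left(q - -1\right) = \left(-3 + O\right) \left(q + \left(-2 + 3\right)\right) = \left(-3 + O\right) \left(q + 1\right) = \left(-3 + O\right) \left(1 + q\right) = \left(1 + q\right) \left(-3 + O\right)$)
$- 139 S{\left(-1,7 \right)} + 12 = - 139 \left(-3 - 1 - 21 - 7\right) + 12 = \left(-139\right) \left(-32\right) + 12 = 4448 + 12 = 4460$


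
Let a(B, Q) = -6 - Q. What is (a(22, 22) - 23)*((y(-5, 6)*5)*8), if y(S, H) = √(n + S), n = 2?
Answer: -2040*I*√3 ≈ -3533.4*I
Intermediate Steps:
y(S, H) = √(2 + S)
(a(22, 22) - 23)*((y(-5, 6)*5)*8) = ((-6 - 1*22) - 23)*((√(2 - 5)*5)*8) = ((-6 - 22) - 23)*((√(-3)*5)*8) = (-28 - 23)*(((I*√3)*5)*8) = -51*5*I*√3*8 = -2040*I*√3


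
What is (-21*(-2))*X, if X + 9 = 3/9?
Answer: -364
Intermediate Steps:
X = -26/3 (X = -9 + 3/9 = -9 + 3*(⅑) = -9 + ⅓ = -26/3 ≈ -8.6667)
(-21*(-2))*X = -21*(-2)*(-26/3) = 42*(-26/3) = -364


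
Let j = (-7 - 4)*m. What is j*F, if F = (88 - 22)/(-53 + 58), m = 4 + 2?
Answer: -4356/5 ≈ -871.20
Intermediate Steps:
m = 6
F = 66/5 ≈ 13.200
j = -66 (j = (-7 - 4)*6 = -11*6 = -66)
j*F = -66*66/5 = -4356/5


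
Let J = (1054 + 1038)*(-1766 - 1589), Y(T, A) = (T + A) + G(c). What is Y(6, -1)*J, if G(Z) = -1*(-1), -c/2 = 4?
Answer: -42111960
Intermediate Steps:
c = -8 (c = -2*4 = -8)
G(Z) = 1
Y(T, A) = 1 + A + T (Y(T, A) = (T + A) + 1 = (A + T) + 1 = 1 + A + T)
J = -7018660 (J = 2092*(-3355) = -7018660)
Y(6, -1)*J = (1 - 1 + 6)*(-7018660) = 6*(-7018660) = -42111960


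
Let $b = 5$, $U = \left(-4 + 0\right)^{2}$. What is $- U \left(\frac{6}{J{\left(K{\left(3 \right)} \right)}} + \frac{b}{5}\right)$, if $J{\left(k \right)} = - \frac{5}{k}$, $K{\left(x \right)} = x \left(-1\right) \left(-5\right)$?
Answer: $272$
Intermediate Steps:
$U = 16$ ($U = \left(-4\right)^{2} = 16$)
$K{\left(x \right)} = 5 x$ ($K{\left(x \right)} = - x \left(-5\right) = 5 x$)
$- U \left(\frac{6}{J{\left(K{\left(3 \right)} \right)}} + \frac{b}{5}\right) = \left(-1\right) 16 \left(\frac{6}{\left(-5\right) \frac{1}{5 \cdot 3}} + \frac{5}{5}\right) = - 16 \left(\frac{6}{\left(-5\right) \frac{1}{15}} + 5 \cdot \frac{1}{5}\right) = - 16 \left(\frac{6}{\left(-5\right) \frac{1}{15}} + 1\right) = - 16 \left(\frac{6}{- \frac{1}{3}} + 1\right) = - 16 \left(6 \left(-3\right) + 1\right) = - 16 \left(-18 + 1\right) = \left(-16\right) \left(-17\right) = 272$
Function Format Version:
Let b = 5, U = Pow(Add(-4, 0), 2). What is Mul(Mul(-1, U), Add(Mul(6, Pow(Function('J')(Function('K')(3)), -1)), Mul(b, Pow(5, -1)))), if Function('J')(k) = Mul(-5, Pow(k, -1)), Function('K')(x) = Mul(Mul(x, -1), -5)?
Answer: 272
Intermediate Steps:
U = 16 (U = Pow(-4, 2) = 16)
Function('K')(x) = Mul(5, x) (Function('K')(x) = Mul(Mul(-1, x), -5) = Mul(5, x))
Mul(Mul(-1, U), Add(Mul(6, Pow(Function('J')(Function('K')(3)), -1)), Mul(b, Pow(5, -1)))) = Mul(Mul(-1, 16), Add(Mul(6, Pow(Mul(-5, Pow(Mul(5, 3), -1)), -1)), Mul(5, Pow(5, -1)))) = Mul(-16, Add(Mul(6, Pow(Mul(-5, Pow(15, -1)), -1)), Mul(5, Rational(1, 5)))) = Mul(-16, Add(Mul(6, Pow(Mul(-5, Rational(1, 15)), -1)), 1)) = Mul(-16, Add(Mul(6, Pow(Rational(-1, 3), -1)), 1)) = Mul(-16, Add(Mul(6, -3), 1)) = Mul(-16, Add(-18, 1)) = Mul(-16, -17) = 272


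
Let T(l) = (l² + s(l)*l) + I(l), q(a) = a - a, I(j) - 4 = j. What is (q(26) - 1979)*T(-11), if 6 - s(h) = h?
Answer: 144467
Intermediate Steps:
I(j) = 4 + j
q(a) = 0
s(h) = 6 - h
T(l) = 4 + l + l² + l*(6 - l) (T(l) = (l² + (6 - l)*l) + (4 + l) = (l² + l*(6 - l)) + (4 + l) = 4 + l + l² + l*(6 - l))
(q(26) - 1979)*T(-11) = (0 - 1979)*(4 + 7*(-11)) = -1979*(4 - 77) = -1979*(-73) = 144467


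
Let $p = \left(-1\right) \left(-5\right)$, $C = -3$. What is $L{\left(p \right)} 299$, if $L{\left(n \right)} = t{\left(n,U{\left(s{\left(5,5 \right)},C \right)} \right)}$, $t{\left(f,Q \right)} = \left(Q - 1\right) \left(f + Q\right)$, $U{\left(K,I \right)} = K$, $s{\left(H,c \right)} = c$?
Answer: $11960$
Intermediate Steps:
$p = 5$
$t{\left(f,Q \right)} = \left(-1 + Q\right) \left(Q + f\right)$
$L{\left(n \right)} = 20 + 4 n$ ($L{\left(n \right)} = 5^{2} - 5 - n + 5 n = 25 - 5 - n + 5 n = 20 + 4 n$)
$L{\left(p \right)} 299 = \left(20 + 4 \cdot 5\right) 299 = \left(20 + 20\right) 299 = 40 \cdot 299 = 11960$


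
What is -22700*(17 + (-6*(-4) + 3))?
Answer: -998800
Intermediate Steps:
-22700*(17 + (-6*(-4) + 3)) = -22700*(17 + (24 + 3)) = -22700*(17 + 27) = -22700*44 = -998800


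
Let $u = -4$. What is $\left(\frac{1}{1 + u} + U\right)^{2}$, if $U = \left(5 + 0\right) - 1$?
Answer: $\frac{121}{9} \approx 13.444$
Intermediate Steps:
$U = 4$ ($U = 5 - 1 = 4$)
$\left(\frac{1}{1 + u} + U\right)^{2} = \left(\frac{1}{1 - 4} + 4\right)^{2} = \left(\frac{1}{-3} + 4\right)^{2} = \left(- \frac{1}{3} + 4\right)^{2} = \left(\frac{11}{3}\right)^{2} = \frac{121}{9}$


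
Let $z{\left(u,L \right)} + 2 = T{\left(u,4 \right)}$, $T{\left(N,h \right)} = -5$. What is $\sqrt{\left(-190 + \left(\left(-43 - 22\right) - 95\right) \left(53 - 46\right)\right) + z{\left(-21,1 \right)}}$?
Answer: $i \sqrt{1317} \approx 36.29 i$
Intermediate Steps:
$z{\left(u,L \right)} = -7$ ($z{\left(u,L \right)} = -2 - 5 = -7$)
$\sqrt{\left(-190 + \left(\left(-43 - 22\right) - 95\right) \left(53 - 46\right)\right) + z{\left(-21,1 \right)}} = \sqrt{\left(-190 + \left(\left(-43 - 22\right) - 95\right) \left(53 - 46\right)\right) - 7} = \sqrt{\left(-190 + \left(\left(-43 - 22\right) - 95\right) 7\right) - 7} = \sqrt{\left(-190 + \left(-65 - 95\right) 7\right) - 7} = \sqrt{\left(-190 - 1120\right) - 7} = \sqrt{-1310 - 7} = \sqrt{-1317} = i \sqrt{1317}$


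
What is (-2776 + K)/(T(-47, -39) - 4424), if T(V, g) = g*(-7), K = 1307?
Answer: 1469/4151 ≈ 0.35389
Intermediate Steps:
T(V, g) = -7*g
(-2776 + K)/(T(-47, -39) - 4424) = (-2776 + 1307)/(-7*(-39) - 4424) = -1469/(273 - 4424) = -1469/(-4151) = -1469*(-1/4151) = 1469/4151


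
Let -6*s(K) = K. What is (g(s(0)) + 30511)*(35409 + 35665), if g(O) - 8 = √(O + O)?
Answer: 2169107406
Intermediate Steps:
s(K) = -K/6
g(O) = 8 + √2*√O (g(O) = 8 + √(O + O) = 8 + √(2*O) = 8 + √2*√O)
(g(s(0)) + 30511)*(35409 + 35665) = ((8 + √2*√(-⅙*0)) + 30511)*(35409 + 35665) = ((8 + √2*√0) + 30511)*71074 = ((8 + √2*0) + 30511)*71074 = ((8 + 0) + 30511)*71074 = (8 + 30511)*71074 = 30519*71074 = 2169107406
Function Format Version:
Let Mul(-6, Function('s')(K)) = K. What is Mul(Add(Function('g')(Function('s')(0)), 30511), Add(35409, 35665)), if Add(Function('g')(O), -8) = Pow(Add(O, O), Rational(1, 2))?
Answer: 2169107406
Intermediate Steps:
Function('s')(K) = Mul(Rational(-1, 6), K)
Function('g')(O) = Add(8, Mul(Pow(2, Rational(1, 2)), Pow(O, Rational(1, 2)))) (Function('g')(O) = Add(8, Pow(Add(O, O), Rational(1, 2))) = Add(8, Pow(Mul(2, O), Rational(1, 2))) = Add(8, Mul(Pow(2, Rational(1, 2)), Pow(O, Rational(1, 2)))))
Mul(Add(Function('g')(Function('s')(0)), 30511), Add(35409, 35665)) = Mul(Add(Add(8, Mul(Pow(2, Rational(1, 2)), Pow(Mul(Rational(-1, 6), 0), Rational(1, 2)))), 30511), Add(35409, 35665)) = Mul(Add(Add(8, Mul(Pow(2, Rational(1, 2)), Pow(0, Rational(1, 2)))), 30511), 71074) = Mul(Add(Add(8, Mul(Pow(2, Rational(1, 2)), 0)), 30511), 71074) = Mul(Add(Add(8, 0), 30511), 71074) = Mul(Add(8, 30511), 71074) = Mul(30519, 71074) = 2169107406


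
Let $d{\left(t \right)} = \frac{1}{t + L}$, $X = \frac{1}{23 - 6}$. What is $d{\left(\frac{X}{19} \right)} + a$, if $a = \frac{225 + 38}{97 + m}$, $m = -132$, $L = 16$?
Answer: $- \frac{1348142}{180915} \approx -7.4518$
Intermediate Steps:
$X = \frac{1}{17} \approx 0.058824$
$a = - \frac{263}{35}$ ($a = \frac{225 + 38}{97 - 132} = \frac{263}{-35} = 263 \left(- \frac{1}{35}\right) = - \frac{263}{35} \approx -7.5143$)
$d{\left(t \right)} = \frac{1}{16 + t}$ ($d{\left(t \right)} = \frac{1}{t + 16} = \frac{1}{16 + t}$)
$d{\left(\frac{X}{19} \right)} + a = \frac{1}{16 + \frac{1}{17 \cdot 19}} - \frac{263}{35} = \frac{1}{16 + \frac{1}{17} \cdot \frac{1}{19}} - \frac{263}{35} = \frac{1}{16 + \frac{1}{323}} - \frac{263}{35} = \frac{1}{\frac{5169}{323}} - \frac{263}{35} = \frac{323}{5169} - \frac{263}{35} = - \frac{1348142}{180915}$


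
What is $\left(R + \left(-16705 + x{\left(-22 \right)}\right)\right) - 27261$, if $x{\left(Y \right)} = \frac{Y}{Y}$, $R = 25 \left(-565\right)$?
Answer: $-58090$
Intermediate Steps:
$R = -14125$
$x{\left(Y \right)} = 1$
$\left(R + \left(-16705 + x{\left(-22 \right)}\right)\right) - 27261 = \left(-14125 + \left(-16705 + 1\right)\right) - 27261 = \left(-14125 - 16704\right) - 27261 = -30829 - 27261 = -58090$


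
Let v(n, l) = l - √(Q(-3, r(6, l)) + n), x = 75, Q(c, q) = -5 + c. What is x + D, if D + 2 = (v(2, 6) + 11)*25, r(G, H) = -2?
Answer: 498 - 25*I*√6 ≈ 498.0 - 61.237*I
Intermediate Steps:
v(n, l) = l - √(-8 + n) (v(n, l) = l - √((-5 - 3) + n) = l - √(-8 + n))
D = 423 - 25*I*√6 (D = -2 + ((6 - √(-8 + 2)) + 11)*25 = -2 + ((6 - √(-6)) + 11)*25 = -2 + ((6 - I*√6) + 11)*25 = -2 + (17 - I*√6)*25 = -2 + (425 - 25*I*√6) = 423 - 25*I*√6 ≈ 423.0 - 61.237*I)
x + D = 75 + (423 - 25*I*√6) = 498 - 25*I*√6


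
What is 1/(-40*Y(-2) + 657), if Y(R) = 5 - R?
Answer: 1/377 ≈ 0.0026525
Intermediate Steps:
1/(-40*Y(-2) + 657) = 1/(-40*(5 - 1*(-2)) + 657) = 1/(-40*(5 + 2) + 657) = 1/(-40*7 + 657) = 1/(-280 + 657) = 1/377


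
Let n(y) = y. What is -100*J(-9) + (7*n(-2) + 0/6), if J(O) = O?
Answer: 886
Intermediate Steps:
-100*J(-9) + (7*n(-2) + 0/6) = -100*(-9) + (7*(-2) + 0/6) = 900 + (-14 + 0*(⅙)) = 900 + (-14 + 0) = 900 - 14 = 886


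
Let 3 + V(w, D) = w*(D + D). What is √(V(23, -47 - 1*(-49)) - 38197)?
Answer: 2*I*√9527 ≈ 195.21*I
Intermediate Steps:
V(w, D) = -3 + 2*D*w (V(w, D) = -3 + w*(D + D) = -3 + w*(2*D) = -3 + 2*D*w)
√(V(23, -47 - 1*(-49)) - 38197) = √((-3 + 2*(-47 - 1*(-49))*23) - 38197) = √((-3 + 2*(-47 + 49)*23) - 38197) = √((-3 + 2*2*23) - 38197) = √((-3 + 92) - 38197) = √(89 - 38197) = √(-38108) = 2*I*√9527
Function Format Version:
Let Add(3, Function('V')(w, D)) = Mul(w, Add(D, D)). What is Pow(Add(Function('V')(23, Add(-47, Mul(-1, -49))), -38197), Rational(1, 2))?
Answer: Mul(2, I, Pow(9527, Rational(1, 2))) ≈ Mul(195.21, I)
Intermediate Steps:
Function('V')(w, D) = Add(-3, Mul(2, D, w)) (Function('V')(w, D) = Add(-3, Mul(w, Add(D, D))) = Add(-3, Mul(w, Mul(2, D))) = Add(-3, Mul(2, D, w)))
Pow(Add(Function('V')(23, Add(-47, Mul(-1, -49))), -38197), Rational(1, 2)) = Pow(Add(Add(-3, Mul(2, Add(-47, Mul(-1, -49)), 23)), -38197), Rational(1, 2)) = Pow(Add(Add(-3, Mul(2, Add(-47, 49), 23)), -38197), Rational(1, 2)) = Pow(Add(Add(-3, Mul(2, 2, 23)), -38197), Rational(1, 2)) = Pow(Add(Add(-3, 92), -38197), Rational(1, 2)) = Pow(Add(89, -38197), Rational(1, 2)) = Pow(-38108, Rational(1, 2)) = Mul(2, I, Pow(9527, Rational(1, 2)))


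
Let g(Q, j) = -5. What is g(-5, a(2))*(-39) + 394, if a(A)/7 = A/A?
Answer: 589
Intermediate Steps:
a(A) = 7 (a(A) = 7*(A/A) = 7*1 = 7)
g(-5, a(2))*(-39) + 394 = -5*(-39) + 394 = 195 + 394 = 589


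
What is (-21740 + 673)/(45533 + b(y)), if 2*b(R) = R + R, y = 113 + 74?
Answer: -21067/45720 ≈ -0.46078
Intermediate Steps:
y = 187
b(R) = R (b(R) = (R + R)/2 = (2*R)/2 = R)
(-21740 + 673)/(45533 + b(y)) = (-21740 + 673)/(45533 + 187) = -21067/45720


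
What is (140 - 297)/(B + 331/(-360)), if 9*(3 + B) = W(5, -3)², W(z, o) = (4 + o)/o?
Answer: 508680/12659 ≈ 40.183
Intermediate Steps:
W(z, o) = (4 + o)/o
B = -242/81 (B = -3 + ((4 - 3)/(-3))²/9 = -3 + (-⅓*1)²/9 = -3 + (-⅓)²/9 = -3 + (⅑)*(⅑) = -3 + 1/81 = -242/81 ≈ -2.9877)
(140 - 297)/(B + 331/(-360)) = (140 - 297)/(-242/81 + 331/(-360)) = -157/(-242/81 + 331*(-1/360)) = -157/(-242/81 - 331/360) = -157/(-12659/3240) = -157*(-3240/12659) = 508680/12659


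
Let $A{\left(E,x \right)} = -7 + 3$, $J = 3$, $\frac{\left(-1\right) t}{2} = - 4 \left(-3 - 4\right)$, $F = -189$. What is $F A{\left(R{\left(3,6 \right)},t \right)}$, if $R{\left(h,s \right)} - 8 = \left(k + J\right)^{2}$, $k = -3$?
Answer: $756$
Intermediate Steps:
$t = -56$ ($t = - 2 \left(- 4 \left(-3 - 4\right)\right) = - 2 \left(\left(-4\right) \left(-7\right)\right) = \left(-2\right) 28 = -56$)
$R{\left(h,s \right)} = 8$ ($R{\left(h,s \right)} = 8 + \left(-3 + 3\right)^{2} = 8 + 0^{2} = 8 + 0 = 8$)
$A{\left(E,x \right)} = -4$
$F A{\left(R{\left(3,6 \right)},t \right)} = \left(-189\right) \left(-4\right) = 756$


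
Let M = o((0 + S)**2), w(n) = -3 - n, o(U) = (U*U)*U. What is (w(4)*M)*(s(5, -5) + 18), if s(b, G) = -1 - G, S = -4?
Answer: -630784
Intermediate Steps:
o(U) = U**3 (o(U) = U**2*U = U**3)
M = 4096 (M = ((0 - 4)**2)**3 = ((-4)**2)**3 = 16**3 = 4096)
(w(4)*M)*(s(5, -5) + 18) = ((-3 - 1*4)*4096)*((-1 - 1*(-5)) + 18) = ((-3 - 4)*4096)*((-1 + 5) + 18) = (-7*4096)*(4 + 18) = -28672*22 = -630784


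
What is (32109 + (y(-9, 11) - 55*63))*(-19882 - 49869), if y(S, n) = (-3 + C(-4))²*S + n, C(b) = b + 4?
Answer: -1993065074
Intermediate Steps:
C(b) = 4 + b
y(S, n) = n + 9*S (y(S, n) = (-3 + (4 - 4))²*S + n = (-3 + 0)²*S + n = (-3)²*S + n = 9*S + n = n + 9*S)
(32109 + (y(-9, 11) - 55*63))*(-19882 - 49869) = (32109 + ((11 + 9*(-9)) - 55*63))*(-19882 - 49869) = (32109 + ((11 - 81) - 3465))*(-69751) = (32109 + (-70 - 3465))*(-69751) = (32109 - 3535)*(-69751) = 28574*(-69751) = -1993065074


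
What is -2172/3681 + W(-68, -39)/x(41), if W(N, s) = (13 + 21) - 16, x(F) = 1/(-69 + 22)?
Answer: -1038766/1227 ≈ -846.59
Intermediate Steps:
x(F) = -1/47 (x(F) = 1/(-47) = -1/47)
W(N, s) = 18 (W(N, s) = 34 - 16 = 18)
-2172/3681 + W(-68, -39)/x(41) = -2172/3681 + 18/(-1/47) = -2172*1/3681 + 18*(-47) = -724/1227 - 846 = -1038766/1227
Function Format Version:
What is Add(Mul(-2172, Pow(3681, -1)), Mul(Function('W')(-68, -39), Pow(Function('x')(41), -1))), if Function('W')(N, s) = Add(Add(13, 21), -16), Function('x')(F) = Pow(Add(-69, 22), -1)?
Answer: Rational(-1038766, 1227) ≈ -846.59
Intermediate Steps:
Function('x')(F) = Rational(-1, 47) (Function('x')(F) = Pow(-47, -1) = Rational(-1, 47))
Function('W')(N, s) = 18 (Function('W')(N, s) = Add(34, -16) = 18)
Add(Mul(-2172, Pow(3681, -1)), Mul(Function('W')(-68, -39), Pow(Function('x')(41), -1))) = Add(Mul(-2172, Pow(3681, -1)), Mul(18, Pow(Rational(-1, 47), -1))) = Add(Mul(-2172, Rational(1, 3681)), Mul(18, -47)) = Add(Rational(-724, 1227), -846) = Rational(-1038766, 1227)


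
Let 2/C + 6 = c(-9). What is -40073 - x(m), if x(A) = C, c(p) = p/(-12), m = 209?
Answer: -841525/21 ≈ -40073.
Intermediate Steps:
c(p) = -p/12 (c(p) = p*(-1/12) = -p/12)
C = -8/21 (C = 2/(-6 - 1/12*(-9)) = 2/(-6 + 3/4) = 2/(-21/4) = 2*(-4/21) = -8/21 ≈ -0.38095)
x(A) = -8/21
-40073 - x(m) = -40073 - 1*(-8/21) = -40073 + 8/21 = -841525/21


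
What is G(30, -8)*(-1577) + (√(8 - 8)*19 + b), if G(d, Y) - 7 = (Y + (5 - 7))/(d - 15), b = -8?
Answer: -29987/3 ≈ -9995.7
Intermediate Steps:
G(d, Y) = 7 + (-2 + Y)/(-15 + d) (G(d, Y) = 7 + (Y + (5 - 7))/(d - 15) = 7 + (Y - 2)/(-15 + d) = 7 + (-2 + Y)/(-15 + d))
G(30, -8)*(-1577) + (√(8 - 8)*19 + b) = ((-107 - 8 + 7*30)/(-15 + 30))*(-1577) + (√(8 - 8)*19 - 8) = ((-107 - 8 + 210)/15)*(-1577) + (√0*19 - 8) = ((1/15)*95)*(-1577) + (0*19 - 8) = (19/3)*(-1577) + (0 - 8) = -29963/3 - 8 = -29987/3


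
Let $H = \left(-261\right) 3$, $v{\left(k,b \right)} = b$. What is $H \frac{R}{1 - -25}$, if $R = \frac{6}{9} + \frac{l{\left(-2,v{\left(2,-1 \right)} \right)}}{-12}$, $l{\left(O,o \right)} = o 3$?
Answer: $- \frac{2871}{104} \approx -27.606$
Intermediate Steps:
$l{\left(O,o \right)} = 3 o$
$R = \frac{11}{12}$ ($R = \frac{6}{9} + \frac{3 \left(-1\right)}{-12} = 6 \cdot \frac{1}{9} - - \frac{1}{4} = \frac{2}{3} + \frac{1}{4} = \frac{11}{12} \approx 0.91667$)
$H = -783$
$H \frac{R}{1 - -25} = - 783 \frac{11}{12 \left(1 - -25\right)} = - 783 \frac{11}{12 \left(1 + 25\right)} = - 783 \frac{11}{12 \cdot 26} = - 783 \cdot \frac{11}{12} \cdot \frac{1}{26} = \left(-783\right) \frac{11}{312} = - \frac{2871}{104}$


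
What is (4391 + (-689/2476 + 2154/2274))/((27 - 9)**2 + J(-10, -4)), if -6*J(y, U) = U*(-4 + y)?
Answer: 12363479151/885853376 ≈ 13.957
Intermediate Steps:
J(y, U) = -U*(-4 + y)/6
(4391 + (-689/2476 + 2154/2274))/((27 - 9)**2 + J(-10, -4)) = (4391 + (-689/2476 + 2154/2274))/((27 - 9)**2 + (1/6)*(-4)*(4 - 1*(-10))) = (4391 + (-689*1/2476 + 2154*(1/2274)))/(18**2 + (1/6)*(-4)*(4 + 10)) = (4391 + (-689/2476 + 359/379))/(324 + (1/6)*(-4)*14) = (4391 + 627753/938404)/(324 - 28/3) = 4121159717/(938404*(944/3)) = (4121159717/938404)*(3/944) = 12363479151/885853376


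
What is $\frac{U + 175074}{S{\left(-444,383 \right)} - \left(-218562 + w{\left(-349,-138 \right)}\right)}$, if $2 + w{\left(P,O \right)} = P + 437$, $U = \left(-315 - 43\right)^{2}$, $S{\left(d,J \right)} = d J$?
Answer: $\frac{151619}{24212} \approx 6.2621$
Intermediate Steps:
$S{\left(d,J \right)} = J d$
$U = 128164$ ($U = \left(-315 + \left(14 - 57\right)\right)^{2} = \left(-315 - 43\right)^{2} = \left(-358\right)^{2} = 128164$)
$w{\left(P,O \right)} = 435 + P$ ($w{\left(P,O \right)} = -2 + \left(P + 437\right) = -2 + \left(437 + P\right) = 435 + P$)
$\frac{U + 175074}{S{\left(-444,383 \right)} - \left(-218562 + w{\left(-349,-138 \right)}\right)} = \frac{128164 + 175074}{383 \left(-444\right) + \left(218562 - \left(435 - 349\right)\right)} = \frac{303238}{-170052 + \left(218562 - 86\right)} = \frac{303238}{-170052 + 218476} = \frac{303238}{48424} = 303238 \cdot \frac{1}{48424} = \frac{151619}{24212}$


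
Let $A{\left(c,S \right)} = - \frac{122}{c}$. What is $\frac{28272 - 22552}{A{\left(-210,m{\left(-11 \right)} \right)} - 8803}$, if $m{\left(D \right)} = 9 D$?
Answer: $- \frac{300300}{462127} \approx -0.64982$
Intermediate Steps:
$\frac{28272 - 22552}{A{\left(-210,m{\left(-11 \right)} \right)} - 8803} = \frac{28272 - 22552}{- \frac{122}{-210} - 8803} = \frac{5720}{\left(-122\right) \left(- \frac{1}{210}\right) - 8803} = \frac{5720}{\frac{61}{105} - 8803} = \frac{5720}{- \frac{924254}{105}} = 5720 \left(- \frac{105}{924254}\right) = - \frac{300300}{462127}$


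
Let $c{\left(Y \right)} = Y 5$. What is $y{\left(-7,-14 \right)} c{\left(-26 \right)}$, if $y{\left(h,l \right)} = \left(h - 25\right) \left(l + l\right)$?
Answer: $-116480$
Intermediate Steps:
$y{\left(h,l \right)} = 2 l \left(-25 + h\right)$ ($y{\left(h,l \right)} = \left(h - 25\right) 2 l = \left(-25 + h\right) 2 l = 2 l \left(-25 + h\right)$)
$c{\left(Y \right)} = 5 Y$
$y{\left(-7,-14 \right)} c{\left(-26 \right)} = 2 \left(-14\right) \left(-25 - 7\right) 5 \left(-26\right) = 2 \left(-14\right) \left(-32\right) \left(-130\right) = 896 \left(-130\right) = -116480$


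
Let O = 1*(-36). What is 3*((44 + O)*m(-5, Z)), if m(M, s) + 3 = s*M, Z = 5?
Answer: -672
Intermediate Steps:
m(M, s) = -3 + M*s (m(M, s) = -3 + s*M = -3 + M*s)
O = -36
3*((44 + O)*m(-5, Z)) = 3*((44 - 36)*(-3 - 5*5)) = 3*(8*(-3 - 25)) = 3*(8*(-28)) = 3*(-224) = -672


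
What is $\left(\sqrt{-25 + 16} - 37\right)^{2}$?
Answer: $1360 - 222 i \approx 1360.0 - 222.0 i$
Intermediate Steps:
$\left(\sqrt{-25 + 16} - 37\right)^{2} = \left(\sqrt{-9} - 37\right)^{2} = \left(3 i - 37\right)^{2} = \left(-37 + 3 i\right)^{2}$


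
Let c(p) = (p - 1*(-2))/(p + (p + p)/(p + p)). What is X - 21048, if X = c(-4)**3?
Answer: -568288/27 ≈ -21048.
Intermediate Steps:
c(p) = (2 + p)/(1 + p) (c(p) = (p + 2)/(p + (2*p)/((2*p))) = (2 + p)/(p + (2*p)*(1/(2*p))) = (2 + p)/(p + 1) = (2 + p)/(1 + p))
X = 8/27 (X = ((2 - 4)/(1 - 4))**3 = (-2/(-3))**3 = (-1/3*(-2))**3 = (2/3)**3 = 8/27 ≈ 0.29630)
X - 21048 = 8/27 - 21048 = -568288/27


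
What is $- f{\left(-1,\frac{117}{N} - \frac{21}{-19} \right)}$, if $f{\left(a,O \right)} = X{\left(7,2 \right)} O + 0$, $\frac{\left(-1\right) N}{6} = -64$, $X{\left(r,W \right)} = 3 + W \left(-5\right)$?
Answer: $\frac{24003}{2432} \approx 9.8697$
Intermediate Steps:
$X{\left(r,W \right)} = 3 - 5 W$
$N = 384$ ($N = \left(-6\right) \left(-64\right) = 384$)
$f{\left(a,O \right)} = - 7 O$ ($f{\left(a,O \right)} = \left(3 - 10\right) O + 0 = - 7 O + 0 = - 7 O$)
$- f{\left(-1,\frac{117}{N} - \frac{21}{-19} \right)} = - \left(-7\right) \left(\frac{117}{384} - \frac{21}{-19}\right) = - \left(-7\right) \left(117 \cdot \frac{1}{384} - - \frac{21}{19}\right) = - \left(-7\right) \left(\frac{39}{128} + \frac{21}{19}\right) = - \frac{\left(-7\right) 3429}{2432} = \left(-1\right) \left(- \frac{24003}{2432}\right) = \frac{24003}{2432}$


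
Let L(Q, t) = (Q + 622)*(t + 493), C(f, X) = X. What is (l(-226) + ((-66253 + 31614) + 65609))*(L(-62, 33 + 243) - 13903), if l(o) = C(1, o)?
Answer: 12812162328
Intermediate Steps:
l(o) = o
L(Q, t) = (493 + t)*(622 + Q) (L(Q, t) = (622 + Q)*(493 + t) = (493 + t)*(622 + Q))
(l(-226) + ((-66253 + 31614) + 65609))*(L(-62, 33 + 243) - 13903) = (-226 + ((-66253 + 31614) + 65609))*((306646 + 493*(-62) + 622*(33 + 243) - 62*(33 + 243)) - 13903) = (-226 + (-34639 + 65609))*((306646 - 30566 + 622*276 - 62*276) - 13903) = (-226 + 30970)*((306646 - 30566 + 171672 - 17112) - 13903) = 30744*(430640 - 13903) = 30744*416737 = 12812162328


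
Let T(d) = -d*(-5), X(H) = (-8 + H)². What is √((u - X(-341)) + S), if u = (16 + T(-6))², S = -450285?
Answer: I*√571890 ≈ 756.23*I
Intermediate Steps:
T(d) = 5*d (T(d) = -(-5)*d = 5*d)
u = 196 (u = (16 + 5*(-6))² = (16 - 30)² = (-14)² = 196)
√((u - X(-341)) + S) = √((196 - (-8 - 341)²) - 450285) = √((196 - 1*(-349)²) - 450285) = √((196 - 1*121801) - 450285) = √((196 - 121801) - 450285) = √(-121605 - 450285) = √(-571890) = I*√571890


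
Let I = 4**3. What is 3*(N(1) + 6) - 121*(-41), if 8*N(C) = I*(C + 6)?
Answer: 5147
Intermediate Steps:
I = 64
N(C) = 48 + 8*C (N(C) = (64*(C + 6))/8 = (64*(6 + C))/8 = (384 + 64*C)/8 = 48 + 8*C)
3*(N(1) + 6) - 121*(-41) = 3*((48 + 8*1) + 6) - 121*(-41) = 3*((48 + 8) + 6) + 4961 = 3*(56 + 6) + 4961 = 3*62 + 4961 = 186 + 4961 = 5147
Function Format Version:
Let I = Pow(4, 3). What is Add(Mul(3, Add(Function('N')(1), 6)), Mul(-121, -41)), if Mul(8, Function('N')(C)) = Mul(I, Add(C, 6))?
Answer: 5147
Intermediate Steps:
I = 64
Function('N')(C) = Add(48, Mul(8, C)) (Function('N')(C) = Mul(Rational(1, 8), Mul(64, Add(C, 6))) = Mul(Rational(1, 8), Mul(64, Add(6, C))) = Mul(Rational(1, 8), Add(384, Mul(64, C))) = Add(48, Mul(8, C)))
Add(Mul(3, Add(Function('N')(1), 6)), Mul(-121, -41)) = Add(Mul(3, Add(Add(48, Mul(8, 1)), 6)), Mul(-121, -41)) = Add(Mul(3, Add(Add(48, 8), 6)), 4961) = Add(Mul(3, Add(56, 6)), 4961) = Add(Mul(3, 62), 4961) = Add(186, 4961) = 5147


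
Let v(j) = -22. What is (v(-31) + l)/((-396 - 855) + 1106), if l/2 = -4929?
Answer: 1976/29 ≈ 68.138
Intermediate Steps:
l = -9858 (l = 2*(-4929) = -9858)
(v(-31) + l)/((-396 - 855) + 1106) = (-22 - 9858)/((-396 - 855) + 1106) = -9880/(-1251 + 1106) = -9880/(-145) = -9880*(-1/145) = 1976/29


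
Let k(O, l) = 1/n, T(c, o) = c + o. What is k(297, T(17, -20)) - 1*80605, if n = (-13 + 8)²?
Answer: -2015124/25 ≈ -80605.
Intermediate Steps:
n = 25 (n = (-5)² = 25)
k(O, l) = 1/25
k(297, T(17, -20)) - 1*80605 = 1/25 - 1*80605 = 1/25 - 80605 = -2015124/25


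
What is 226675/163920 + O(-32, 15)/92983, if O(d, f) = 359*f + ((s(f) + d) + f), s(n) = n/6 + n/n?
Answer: 4391483561/3048354672 ≈ 1.4406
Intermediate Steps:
s(n) = 1 + n/6 (s(n) = n*(⅙) + 1 = n/6 + 1 = 1 + n/6)
O(d, f) = 1 + d + 2161*f/6 (O(d, f) = 359*f + (((1 + f/6) + d) + f) = 359*f + ((1 + d + f/6) + f) = 359*f + (1 + d + 7*f/6) = 1 + d + 2161*f/6)
226675/163920 + O(-32, 15)/92983 = 226675/163920 + (1 - 32 + (2161/6)*15)/92983 = 226675*(1/163920) + (1 - 32 + 10805/2)*(1/92983) = 45335/32784 + (10743/2)*(1/92983) = 45335/32784 + 10743/185966 = 4391483561/3048354672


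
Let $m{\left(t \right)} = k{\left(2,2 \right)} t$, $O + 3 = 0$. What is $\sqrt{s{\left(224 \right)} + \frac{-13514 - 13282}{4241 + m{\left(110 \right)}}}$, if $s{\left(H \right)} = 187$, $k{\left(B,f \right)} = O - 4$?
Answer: $\frac{\sqrt{239993039}}{1157} \approx 13.39$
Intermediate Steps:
$O = -3$ ($O = -3 + 0 = -3$)
$k{\left(B,f \right)} = -7$ ($k{\left(B,f \right)} = -3 - 4 = -7$)
$m{\left(t \right)} = - 7 t$
$\sqrt{s{\left(224 \right)} + \frac{-13514 - 13282}{4241 + m{\left(110 \right)}}} = \sqrt{187 + \frac{-13514 - 13282}{4241 - 770}} = \sqrt{187 - \frac{26796}{4241 - 770}} = \sqrt{187 - \frac{26796}{3471}} = \sqrt{187 - \frac{8932}{1157}} = \sqrt{\frac{207427}{1157}} = \frac{\sqrt{239993039}}{1157}$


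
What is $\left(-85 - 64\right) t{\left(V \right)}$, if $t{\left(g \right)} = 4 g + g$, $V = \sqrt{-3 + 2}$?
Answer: $- 745 i \approx - 745.0 i$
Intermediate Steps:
$V = i$ ($V = \sqrt{-1} = i \approx 1.0 i$)
$t{\left(g \right)} = 5 g$
$\left(-85 - 64\right) t{\left(V \right)} = \left(-85 - 64\right) 5 i = - 149 \cdot 5 i = - 745 i$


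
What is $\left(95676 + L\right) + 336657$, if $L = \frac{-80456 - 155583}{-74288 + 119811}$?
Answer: $\frac{19680859120}{45523} \approx 4.3233 \cdot 10^{5}$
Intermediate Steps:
$L = - \frac{236039}{45523} \approx -5.1851$
$\left(95676 + L\right) + 336657 = \left(95676 - \frac{236039}{45523}\right) + 336657 = \frac{4355222509}{45523} + 336657 = \frac{19680859120}{45523}$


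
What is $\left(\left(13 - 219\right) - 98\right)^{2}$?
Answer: $92416$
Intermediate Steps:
$\left(\left(13 - 219\right) - 98\right)^{2} = \left(-206 - 98\right)^{2} = \left(-304\right)^{2} = 92416$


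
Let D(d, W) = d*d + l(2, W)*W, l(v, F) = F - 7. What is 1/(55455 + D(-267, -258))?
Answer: 1/195114 ≈ 5.1252e-6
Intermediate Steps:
l(v, F) = -7 + F
D(d, W) = d² + W*(-7 + W) (D(d, W) = d*d + (-7 + W)*W = d² + W*(-7 + W))
1/(55455 + D(-267, -258)) = 1/(55455 + ((-267)² - 258*(-7 - 258))) = 1/(55455 + (71289 - 258*(-265))) = 1/(55455 + (71289 + 68370)) = 1/(55455 + 139659) = 1/195114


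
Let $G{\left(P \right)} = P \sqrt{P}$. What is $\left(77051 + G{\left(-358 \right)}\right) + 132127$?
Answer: $209178 - 358 i \sqrt{358} \approx 2.0918 \cdot 10^{5} - 6773.7 i$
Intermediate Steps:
$G{\left(P \right)} = P^{\frac{3}{2}}$
$\left(77051 + G{\left(-358 \right)}\right) + 132127 = \left(77051 + \left(-358\right)^{\frac{3}{2}}\right) + 132127 = \left(77051 - 358 i \sqrt{358}\right) + 132127 = 209178 - 358 i \sqrt{358}$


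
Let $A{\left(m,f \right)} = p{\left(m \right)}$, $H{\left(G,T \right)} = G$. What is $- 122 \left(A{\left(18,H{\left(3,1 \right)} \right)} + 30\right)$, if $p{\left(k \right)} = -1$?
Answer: $-3538$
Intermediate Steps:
$A{\left(m,f \right)} = -1$
$- 122 \left(A{\left(18,H{\left(3,1 \right)} \right)} + 30\right) = - 122 \left(-1 + 30\right) = \left(-122\right) 29 = -3538$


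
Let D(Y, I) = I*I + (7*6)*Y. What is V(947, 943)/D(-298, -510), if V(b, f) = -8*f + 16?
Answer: -941/30948 ≈ -0.030406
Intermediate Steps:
V(b, f) = 16 - 8*f
D(Y, I) = I² + 42*Y
V(947, 943)/D(-298, -510) = (16 - 8*943)/((-510)² + 42*(-298)) = (16 - 7544)/(260100 - 12516) = -7528/247584 = -7528*1/247584 = -941/30948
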